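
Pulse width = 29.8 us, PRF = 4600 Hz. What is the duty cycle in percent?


DC = 29.8e-6 * 4600 * 100 = 13.71%

13.71%


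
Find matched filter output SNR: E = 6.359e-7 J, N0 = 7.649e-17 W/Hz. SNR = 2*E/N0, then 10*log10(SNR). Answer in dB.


SNR_lin = 2 * 6.359e-7 / 7.649e-17 = 1.663e10
SNR_dB = 10*log10(1.663e10) = 102.2 dB

102.2 dB


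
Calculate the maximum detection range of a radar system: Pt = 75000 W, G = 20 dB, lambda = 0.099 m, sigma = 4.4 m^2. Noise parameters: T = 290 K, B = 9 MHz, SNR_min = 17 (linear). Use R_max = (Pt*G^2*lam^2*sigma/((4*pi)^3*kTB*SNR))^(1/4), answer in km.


G_lin = 10^(20/10) = 100.0
R^4 = 75000 * 100.0^2 * 0.099^2 * 4.4 / ((4*pi)^3 * 1.38e-23 * 290 * 9000000.0 * 17)
R^4 = 2.66187e16 m^4
R_max = (2.66187e16)^(1/4) = 12773.1 m = 12.8 km

12.8 km


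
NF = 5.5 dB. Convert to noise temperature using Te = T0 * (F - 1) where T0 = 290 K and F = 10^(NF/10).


NF_lin = 10^(5.5/10) = 3.548134
Te = 290 * (3.548134 - 1) = 739.0 K

739.0 K


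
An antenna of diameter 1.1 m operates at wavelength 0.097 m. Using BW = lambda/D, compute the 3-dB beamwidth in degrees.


BW_rad = 0.097 / 1.1 = 0.088182
BW_deg = 5.05 degrees

5.05 degrees


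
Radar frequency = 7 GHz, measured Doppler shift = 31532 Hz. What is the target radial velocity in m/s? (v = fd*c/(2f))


v = 31532 * 3e8 / (2 * 7000000000.0) = 675.7 m/s

675.7 m/s


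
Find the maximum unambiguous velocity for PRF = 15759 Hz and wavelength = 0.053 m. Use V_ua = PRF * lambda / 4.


V_ua = 15759 * 0.053 / 4 = 208.8 m/s

208.8 m/s


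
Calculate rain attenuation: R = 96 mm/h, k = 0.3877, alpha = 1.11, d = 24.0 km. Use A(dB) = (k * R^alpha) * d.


gamma = 0.3877 * 96^1.11 = 61.491752 dB/km
A = 61.491752 * 24.0 = 1475.8 dB

1475.8 dB


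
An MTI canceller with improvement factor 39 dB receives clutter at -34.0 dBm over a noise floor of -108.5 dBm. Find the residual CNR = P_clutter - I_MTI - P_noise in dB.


CNR = -34.0 - 39 - (-108.5) = 35.5 dB

35.5 dB


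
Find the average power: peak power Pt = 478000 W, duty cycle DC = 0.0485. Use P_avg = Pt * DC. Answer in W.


P_avg = 478000 * 0.0485 = 23183.0 W

23183.0 W


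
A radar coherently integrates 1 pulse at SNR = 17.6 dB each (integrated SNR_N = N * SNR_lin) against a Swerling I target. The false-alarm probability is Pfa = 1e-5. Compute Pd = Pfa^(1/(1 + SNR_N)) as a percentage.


SNR_lin = 10^(17.6/10) = 57.54399
SNR_N = 1 * 57.54399 = 57.54399
1/(1 + SNR_N) = 1/58.54399 = 0.0170812
Pd = (1e-5)^0.0170812 = 0.82147
Pd = 82.1%

82.1%


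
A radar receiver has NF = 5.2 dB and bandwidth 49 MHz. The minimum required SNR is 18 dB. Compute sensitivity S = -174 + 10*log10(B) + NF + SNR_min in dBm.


10*log10(49000000.0) = 76.9
S = -174 + 76.9 + 5.2 + 18 = -73.9 dBm

-73.9 dBm


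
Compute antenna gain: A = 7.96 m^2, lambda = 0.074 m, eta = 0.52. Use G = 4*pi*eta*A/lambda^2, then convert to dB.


G_linear = 4*pi*0.52*7.96/0.074^2 = 9498.67
G_dB = 10*log10(9498.67) = 39.8 dB

39.8 dB


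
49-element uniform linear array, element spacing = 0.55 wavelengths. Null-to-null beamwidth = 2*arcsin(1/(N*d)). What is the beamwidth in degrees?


1/(N*d) = 1/(49*0.55) = 0.037106
BW = 2*arcsin(0.037106) = 4.3 degrees

4.3 degrees


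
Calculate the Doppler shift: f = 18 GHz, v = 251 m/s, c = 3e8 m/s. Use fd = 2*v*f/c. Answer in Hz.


fd = 2 * 251 * 18000000000.0 / 3e8 = 30120.0 Hz

30120.0 Hz


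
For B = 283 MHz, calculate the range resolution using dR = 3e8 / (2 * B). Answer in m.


dR = 3e8 / (2 * 283000000.0) = 0.53 m

0.53 m


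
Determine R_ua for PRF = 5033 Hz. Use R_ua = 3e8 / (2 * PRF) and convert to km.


R_ua = 3e8 / (2 * 5033) = 29803.3 m = 29.8 km

29.8 km


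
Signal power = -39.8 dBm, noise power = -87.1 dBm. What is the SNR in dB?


SNR = -39.8 - (-87.1) = 47.3 dB

47.3 dB


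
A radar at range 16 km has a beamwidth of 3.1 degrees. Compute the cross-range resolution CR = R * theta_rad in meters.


BW_rad = 0.054105207
CR = 16000 * 0.054105207 = 865.7 m

865.7 m


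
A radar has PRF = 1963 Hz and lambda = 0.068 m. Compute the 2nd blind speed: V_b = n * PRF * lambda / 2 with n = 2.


V_blind = 2 * 1963 * 0.068 / 2 = 133.5 m/s

133.5 m/s


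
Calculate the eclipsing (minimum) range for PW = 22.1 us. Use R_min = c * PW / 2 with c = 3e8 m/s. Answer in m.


R_min = 3e8 * 22.1e-6 / 2 = 3315.0 m

3315.0 m


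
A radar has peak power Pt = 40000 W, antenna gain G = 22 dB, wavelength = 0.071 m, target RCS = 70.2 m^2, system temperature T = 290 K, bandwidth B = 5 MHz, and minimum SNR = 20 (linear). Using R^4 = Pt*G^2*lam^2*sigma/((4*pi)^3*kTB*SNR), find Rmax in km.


G_lin = 10^(22/10) = 158.489319
R^4 = 40000 * 158.489319^2 * 0.071^2 * 70.2 / ((4*pi)^3 * 1.38e-23 * 290 * 5000000.0 * 20)
R^4 = 4.47721e17 m^4
R_max = (4.47721e17)^(1/4) = 25867.3 m = 25.9 km

25.9 km


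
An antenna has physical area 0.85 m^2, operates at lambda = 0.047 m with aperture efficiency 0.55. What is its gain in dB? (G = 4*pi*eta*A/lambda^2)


G_linear = 4*pi*0.55*0.85/0.047^2 = 2659.47
G_dB = 10*log10(2659.47) = 34.2 dB

34.2 dB


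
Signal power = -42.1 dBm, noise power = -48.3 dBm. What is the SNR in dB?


SNR = -42.1 - (-48.3) = 6.2 dB

6.2 dB


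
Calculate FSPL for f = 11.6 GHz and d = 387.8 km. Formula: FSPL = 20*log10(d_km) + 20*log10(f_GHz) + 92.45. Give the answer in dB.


20*log10(387.8) = 51.77
20*log10(11.6) = 21.29
FSPL = 165.5 dB

165.5 dB


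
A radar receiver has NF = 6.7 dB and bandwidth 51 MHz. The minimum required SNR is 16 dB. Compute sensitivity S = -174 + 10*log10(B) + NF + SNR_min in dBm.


10*log10(51000000.0) = 77.08
S = -174 + 77.08 + 6.7 + 16 = -74.2 dBm

-74.2 dBm


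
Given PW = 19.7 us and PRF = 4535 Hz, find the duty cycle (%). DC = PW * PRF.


DC = 19.7e-6 * 4535 * 100 = 8.93%

8.93%


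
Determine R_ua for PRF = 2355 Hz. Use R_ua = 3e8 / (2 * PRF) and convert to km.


R_ua = 3e8 / (2 * 2355) = 63694.3 m = 63.7 km

63.7 km


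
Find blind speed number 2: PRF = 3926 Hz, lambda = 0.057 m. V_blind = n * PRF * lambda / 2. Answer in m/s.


V_blind = 2 * 3926 * 0.057 / 2 = 223.8 m/s

223.8 m/s


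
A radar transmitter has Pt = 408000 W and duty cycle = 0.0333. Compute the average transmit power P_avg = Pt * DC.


P_avg = 408000 * 0.0333 = 13586.4 W

13586.4 W


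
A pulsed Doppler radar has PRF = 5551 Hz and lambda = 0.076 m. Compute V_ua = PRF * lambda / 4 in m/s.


V_ua = 5551 * 0.076 / 4 = 105.5 m/s

105.5 m/s


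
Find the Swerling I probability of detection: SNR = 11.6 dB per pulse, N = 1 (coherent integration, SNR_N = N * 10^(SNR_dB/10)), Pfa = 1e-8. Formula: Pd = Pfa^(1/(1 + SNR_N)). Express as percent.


SNR_lin = 10^(11.6/10) = 14.4544
SNR_N = 1 * 14.4544 = 14.4544
1/(1 + SNR_N) = 1/15.4544 = 0.0647065
Pd = (1e-8)^0.0647065 = 0.30363
Pd = 30.4%

30.4%


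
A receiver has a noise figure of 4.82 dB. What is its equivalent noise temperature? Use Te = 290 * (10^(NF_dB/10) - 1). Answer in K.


NF_lin = 10^(4.82/10) = 3.033891
Te = 290 * (3.033891 - 1) = 589.8 K

589.8 K


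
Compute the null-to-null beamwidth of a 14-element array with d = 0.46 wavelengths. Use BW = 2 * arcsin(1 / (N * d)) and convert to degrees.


1/(N*d) = 1/(14*0.46) = 0.15528
BW = 2*arcsin(0.15528) = 17.9 degrees

17.9 degrees


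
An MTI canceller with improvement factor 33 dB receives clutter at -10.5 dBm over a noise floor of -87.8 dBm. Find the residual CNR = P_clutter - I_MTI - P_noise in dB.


CNR = -10.5 - 33 - (-87.8) = 44.3 dB

44.3 dB


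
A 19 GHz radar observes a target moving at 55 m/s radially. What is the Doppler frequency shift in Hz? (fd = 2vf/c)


fd = 2 * 55 * 19000000000.0 / 3e8 = 6966.7 Hz

6966.7 Hz


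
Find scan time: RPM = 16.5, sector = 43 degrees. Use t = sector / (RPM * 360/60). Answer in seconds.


t = 43 / (16.5 * 360) * 60 = 0.43 s

0.43 s


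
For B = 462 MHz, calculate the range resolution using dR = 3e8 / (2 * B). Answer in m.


dR = 3e8 / (2 * 462000000.0) = 0.32 m

0.32 m


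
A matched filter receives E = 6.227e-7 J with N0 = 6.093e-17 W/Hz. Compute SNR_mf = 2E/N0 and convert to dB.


SNR_lin = 2 * 6.227e-7 / 6.093e-17 = 2.044e10
SNR_dB = 10*log10(2.044e10) = 103.1 dB

103.1 dB


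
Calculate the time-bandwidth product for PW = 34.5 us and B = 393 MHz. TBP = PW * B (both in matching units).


TBP = 34.5 * 393 = 13558.5

13558.5


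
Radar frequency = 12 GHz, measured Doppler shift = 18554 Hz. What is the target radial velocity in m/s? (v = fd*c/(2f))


v = 18554 * 3e8 / (2 * 12000000000.0) = 231.9 m/s

231.9 m/s


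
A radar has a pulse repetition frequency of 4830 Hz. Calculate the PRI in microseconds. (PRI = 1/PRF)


PRI = 1/4830 = 0.0002070393 s = 207.0 us

207.0 us


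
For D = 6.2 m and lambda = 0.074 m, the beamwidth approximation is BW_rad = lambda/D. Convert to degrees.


BW_rad = 0.074 / 6.2 = 0.011935
BW_deg = 0.68 degrees

0.68 degrees


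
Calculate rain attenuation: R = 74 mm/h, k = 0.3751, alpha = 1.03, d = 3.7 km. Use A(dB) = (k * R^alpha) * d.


gamma = 0.3751 * 74^1.03 = 31.583171 dB/km
A = 31.583171 * 3.7 = 116.86 dB

116.86 dB


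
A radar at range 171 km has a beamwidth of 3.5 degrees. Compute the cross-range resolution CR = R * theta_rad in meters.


BW_rad = 0.061086524
CR = 171000 * 0.061086524 = 10445.8 m

10445.8 m


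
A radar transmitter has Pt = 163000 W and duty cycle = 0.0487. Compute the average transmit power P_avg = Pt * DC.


P_avg = 163000 * 0.0487 = 7938.1 W

7938.1 W


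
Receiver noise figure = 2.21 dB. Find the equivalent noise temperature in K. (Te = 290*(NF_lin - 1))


NF_lin = 10^(2.21/10) = 1.663413
Te = 290 * (1.663413 - 1) = 192.4 K

192.4 K


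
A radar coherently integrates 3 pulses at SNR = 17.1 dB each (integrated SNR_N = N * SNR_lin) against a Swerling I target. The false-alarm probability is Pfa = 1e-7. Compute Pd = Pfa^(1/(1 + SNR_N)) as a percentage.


SNR_lin = 10^(17.1/10) = 51.28614
SNR_N = 3 * 51.28614 = 153.85842
1/(1 + SNR_N) = 1/154.85842 = 0.0064575
Pd = (1e-7)^0.0064575 = 0.90115
Pd = 90.1%

90.1%


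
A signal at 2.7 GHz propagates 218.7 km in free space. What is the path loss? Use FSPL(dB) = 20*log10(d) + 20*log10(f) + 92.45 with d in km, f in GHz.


20*log10(218.7) = 46.8
20*log10(2.7) = 8.63
FSPL = 147.9 dB

147.9 dB


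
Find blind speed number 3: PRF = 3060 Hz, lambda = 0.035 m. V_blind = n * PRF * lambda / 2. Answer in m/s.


V_blind = 3 * 3060 * 0.035 / 2 = 160.7 m/s

160.7 m/s


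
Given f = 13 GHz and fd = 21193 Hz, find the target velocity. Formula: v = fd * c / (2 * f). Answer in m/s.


v = 21193 * 3e8 / (2 * 13000000000.0) = 244.5 m/s

244.5 m/s


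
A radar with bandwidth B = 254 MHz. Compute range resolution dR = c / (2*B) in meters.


dR = 3e8 / (2 * 254000000.0) = 0.59 m

0.59 m


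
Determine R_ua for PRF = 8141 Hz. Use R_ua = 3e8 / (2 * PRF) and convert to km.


R_ua = 3e8 / (2 * 8141) = 18425.3 m = 18.4 km

18.4 km


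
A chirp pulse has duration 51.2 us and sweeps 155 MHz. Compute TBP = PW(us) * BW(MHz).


TBP = 51.2 * 155 = 7936.0

7936.0


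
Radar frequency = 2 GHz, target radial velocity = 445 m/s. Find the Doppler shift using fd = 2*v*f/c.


fd = 2 * 445 * 2000000000.0 / 3e8 = 5933.3 Hz

5933.3 Hz


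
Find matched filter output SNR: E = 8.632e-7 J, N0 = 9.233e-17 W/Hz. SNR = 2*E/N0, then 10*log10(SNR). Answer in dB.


SNR_lin = 2 * 8.632e-7 / 9.233e-17 = 1.87e10
SNR_dB = 10*log10(1.87e10) = 102.7 dB

102.7 dB


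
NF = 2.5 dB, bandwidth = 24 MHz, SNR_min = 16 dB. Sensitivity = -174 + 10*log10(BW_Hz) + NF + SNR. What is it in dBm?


10*log10(24000000.0) = 73.8
S = -174 + 73.8 + 2.5 + 16 = -81.7 dBm

-81.7 dBm


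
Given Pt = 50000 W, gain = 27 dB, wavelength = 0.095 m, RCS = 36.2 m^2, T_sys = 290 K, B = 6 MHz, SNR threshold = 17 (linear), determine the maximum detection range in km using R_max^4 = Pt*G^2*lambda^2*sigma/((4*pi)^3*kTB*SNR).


G_lin = 10^(27/10) = 501.187234
R^4 = 50000 * 501.187234^2 * 0.095^2 * 36.2 / ((4*pi)^3 * 1.38e-23 * 290 * 6000000.0 * 17)
R^4 = 5.06546e18 m^4
R_max = (5.06546e18)^(1/4) = 47441.1 m = 47.4 km

47.4 km


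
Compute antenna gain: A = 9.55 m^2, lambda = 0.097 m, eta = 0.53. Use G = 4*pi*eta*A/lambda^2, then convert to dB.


G_linear = 4*pi*0.53*9.55/0.097^2 = 6759.98
G_dB = 10*log10(6759.98) = 38.3 dB

38.3 dB


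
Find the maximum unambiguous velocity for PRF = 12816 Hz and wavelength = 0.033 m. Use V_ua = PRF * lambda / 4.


V_ua = 12816 * 0.033 / 4 = 105.7 m/s

105.7 m/s


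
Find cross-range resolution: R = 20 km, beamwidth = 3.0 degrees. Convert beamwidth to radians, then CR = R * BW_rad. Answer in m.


BW_rad = 0.052359878
CR = 20000 * 0.052359878 = 1047.2 m

1047.2 m


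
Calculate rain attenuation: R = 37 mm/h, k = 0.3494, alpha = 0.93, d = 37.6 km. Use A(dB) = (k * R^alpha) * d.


gamma = 0.3494 * 37^0.93 = 10.040388 dB/km
A = 10.040388 * 37.6 = 377.52 dB

377.52 dB


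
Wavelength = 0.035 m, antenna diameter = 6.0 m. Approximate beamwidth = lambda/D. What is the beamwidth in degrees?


BW_rad = 0.035 / 6.0 = 0.005833
BW_deg = 0.33 degrees

0.33 degrees


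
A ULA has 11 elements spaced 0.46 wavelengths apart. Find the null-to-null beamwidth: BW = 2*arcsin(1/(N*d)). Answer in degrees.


1/(N*d) = 1/(11*0.46) = 0.197628
BW = 2*arcsin(0.197628) = 22.8 degrees

22.8 degrees


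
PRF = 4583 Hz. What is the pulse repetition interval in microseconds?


PRI = 1/4583 = 0.0002181977 s = 218.2 us

218.2 us


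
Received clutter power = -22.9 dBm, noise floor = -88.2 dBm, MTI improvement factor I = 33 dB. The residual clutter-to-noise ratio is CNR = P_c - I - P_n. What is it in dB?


CNR = -22.9 - 33 - (-88.2) = 32.3 dB

32.3 dB


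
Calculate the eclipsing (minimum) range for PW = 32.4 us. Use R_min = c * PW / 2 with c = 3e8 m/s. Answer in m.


R_min = 3e8 * 32.4e-6 / 2 = 4860.0 m

4860.0 m


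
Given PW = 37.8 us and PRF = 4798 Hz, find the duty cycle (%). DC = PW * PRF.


DC = 37.8e-6 * 4798 * 100 = 18.14%

18.14%


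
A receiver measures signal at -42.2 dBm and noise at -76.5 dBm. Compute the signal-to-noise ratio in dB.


SNR = -42.2 - (-76.5) = 34.3 dB

34.3 dB


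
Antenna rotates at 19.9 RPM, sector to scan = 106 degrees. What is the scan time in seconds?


t = 106 / (19.9 * 360) * 60 = 0.89 s

0.89 s


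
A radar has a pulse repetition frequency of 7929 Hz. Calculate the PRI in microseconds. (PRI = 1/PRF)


PRI = 1/7929 = 0.0001261193 s = 126.1 us

126.1 us


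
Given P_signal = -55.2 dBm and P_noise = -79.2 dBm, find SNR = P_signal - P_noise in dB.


SNR = -55.2 - (-79.2) = 24.0 dB

24.0 dB


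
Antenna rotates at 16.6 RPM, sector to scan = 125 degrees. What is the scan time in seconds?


t = 125 / (16.6 * 360) * 60 = 1.26 s

1.26 s


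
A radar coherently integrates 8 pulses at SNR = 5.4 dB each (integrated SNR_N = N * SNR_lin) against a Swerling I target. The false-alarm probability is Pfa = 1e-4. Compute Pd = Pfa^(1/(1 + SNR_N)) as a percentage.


SNR_lin = 10^(5.4/10) = 3.46737
SNR_N = 8 * 3.46737 = 27.73896
1/(1 + SNR_N) = 1/28.73896 = 0.034796
Pd = (1e-4)^0.034796 = 0.7258
Pd = 72.6%

72.6%


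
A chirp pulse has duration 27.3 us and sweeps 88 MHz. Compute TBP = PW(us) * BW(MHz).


TBP = 27.3 * 88 = 2402.4

2402.4


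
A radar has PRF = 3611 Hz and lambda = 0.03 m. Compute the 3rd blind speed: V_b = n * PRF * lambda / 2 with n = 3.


V_blind = 3 * 3611 * 0.03 / 2 = 162.5 m/s

162.5 m/s


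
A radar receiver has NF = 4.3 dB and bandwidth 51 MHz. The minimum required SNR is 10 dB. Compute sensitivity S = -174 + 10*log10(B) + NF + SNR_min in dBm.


10*log10(51000000.0) = 77.08
S = -174 + 77.08 + 4.3 + 10 = -82.6 dBm

-82.6 dBm


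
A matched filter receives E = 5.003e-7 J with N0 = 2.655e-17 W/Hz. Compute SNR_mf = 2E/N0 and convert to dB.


SNR_lin = 2 * 5.003e-7 / 2.655e-17 = 3.769e10
SNR_dB = 10*log10(3.769e10) = 105.8 dB

105.8 dB


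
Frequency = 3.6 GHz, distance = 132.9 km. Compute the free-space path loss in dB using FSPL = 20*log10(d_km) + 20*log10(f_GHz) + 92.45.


20*log10(132.9) = 42.47
20*log10(3.6) = 11.13
FSPL = 146.0 dB

146.0 dB


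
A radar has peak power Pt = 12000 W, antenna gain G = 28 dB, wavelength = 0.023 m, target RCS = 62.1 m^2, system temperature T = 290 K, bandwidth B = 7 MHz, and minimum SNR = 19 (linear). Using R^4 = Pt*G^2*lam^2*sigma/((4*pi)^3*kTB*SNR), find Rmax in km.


G_lin = 10^(28/10) = 630.957344
R^4 = 12000 * 630.957344^2 * 0.023^2 * 62.1 / ((4*pi)^3 * 1.38e-23 * 290 * 7000000.0 * 19)
R^4 = 1.48583e17 m^4
R_max = (1.48583e17)^(1/4) = 19633.3 m = 19.6 km

19.6 km


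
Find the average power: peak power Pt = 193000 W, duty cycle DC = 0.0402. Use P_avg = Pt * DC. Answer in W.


P_avg = 193000 * 0.0402 = 7758.6 W

7758.6 W


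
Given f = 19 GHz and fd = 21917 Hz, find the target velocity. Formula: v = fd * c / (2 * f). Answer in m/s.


v = 21917 * 3e8 / (2 * 19000000000.0) = 173.0 m/s

173.0 m/s


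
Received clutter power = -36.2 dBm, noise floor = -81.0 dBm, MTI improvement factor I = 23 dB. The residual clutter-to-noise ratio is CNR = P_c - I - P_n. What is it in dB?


CNR = -36.2 - 23 - (-81.0) = 21.8 dB

21.8 dB


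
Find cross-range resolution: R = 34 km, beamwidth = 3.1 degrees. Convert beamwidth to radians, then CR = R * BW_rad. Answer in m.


BW_rad = 0.054105207
CR = 34000 * 0.054105207 = 1839.6 m

1839.6 m


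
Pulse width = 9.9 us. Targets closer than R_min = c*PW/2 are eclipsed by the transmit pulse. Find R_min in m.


R_min = 3e8 * 9.9e-6 / 2 = 1485.0 m

1485.0 m


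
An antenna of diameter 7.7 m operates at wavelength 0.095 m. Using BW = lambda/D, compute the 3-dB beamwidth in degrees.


BW_rad = 0.095 / 7.7 = 0.012338
BW_deg = 0.71 degrees

0.71 degrees


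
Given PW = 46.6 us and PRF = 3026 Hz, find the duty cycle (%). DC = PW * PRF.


DC = 46.6e-6 * 3026 * 100 = 14.1%

14.1%


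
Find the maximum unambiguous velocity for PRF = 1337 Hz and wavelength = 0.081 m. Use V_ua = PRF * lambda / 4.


V_ua = 1337 * 0.081 / 4 = 27.1 m/s

27.1 m/s


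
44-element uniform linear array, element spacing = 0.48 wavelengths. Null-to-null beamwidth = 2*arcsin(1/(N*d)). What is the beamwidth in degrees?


1/(N*d) = 1/(44*0.48) = 0.047348
BW = 2*arcsin(0.047348) = 5.4 degrees

5.4 degrees


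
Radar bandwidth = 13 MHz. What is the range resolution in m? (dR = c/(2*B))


dR = 3e8 / (2 * 13000000.0) = 11.54 m

11.54 m


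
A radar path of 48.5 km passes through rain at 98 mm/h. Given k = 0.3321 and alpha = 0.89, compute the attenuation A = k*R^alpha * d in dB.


gamma = 0.3321 * 98^0.89 = 19.654413 dB/km
A = 19.654413 * 48.5 = 953.24 dB

953.24 dB


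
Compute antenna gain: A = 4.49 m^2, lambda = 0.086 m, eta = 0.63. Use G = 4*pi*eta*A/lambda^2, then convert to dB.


G_linear = 4*pi*0.63*4.49/0.086^2 = 4806.18
G_dB = 10*log10(4806.18) = 36.8 dB

36.8 dB


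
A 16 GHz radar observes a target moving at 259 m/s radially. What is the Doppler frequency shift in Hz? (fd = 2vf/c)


fd = 2 * 259 * 16000000000.0 / 3e8 = 27626.7 Hz

27626.7 Hz


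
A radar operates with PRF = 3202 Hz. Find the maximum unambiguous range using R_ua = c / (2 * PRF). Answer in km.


R_ua = 3e8 / (2 * 3202) = 46845.7 m = 46.8 km

46.8 km


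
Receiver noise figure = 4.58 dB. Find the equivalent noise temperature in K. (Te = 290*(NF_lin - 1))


NF_lin = 10^(4.58/10) = 2.870781
Te = 290 * (2.870781 - 1) = 542.5 K

542.5 K


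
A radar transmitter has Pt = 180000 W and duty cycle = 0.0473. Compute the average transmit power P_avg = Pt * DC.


P_avg = 180000 * 0.0473 = 8514.0 W

8514.0 W


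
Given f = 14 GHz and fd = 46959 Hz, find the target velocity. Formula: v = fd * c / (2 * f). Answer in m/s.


v = 46959 * 3e8 / (2 * 14000000000.0) = 503.1 m/s

503.1 m/s


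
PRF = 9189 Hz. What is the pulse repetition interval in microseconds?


PRI = 1/9189 = 0.0001088258 s = 108.8 us

108.8 us


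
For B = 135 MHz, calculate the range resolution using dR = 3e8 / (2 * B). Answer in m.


dR = 3e8 / (2 * 135000000.0) = 1.11 m

1.11 m


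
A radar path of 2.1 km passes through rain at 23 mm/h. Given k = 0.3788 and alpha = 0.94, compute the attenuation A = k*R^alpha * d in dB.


gamma = 0.3788 * 23^0.94 = 7.218287 dB/km
A = 7.218287 * 2.1 = 15.16 dB

15.16 dB


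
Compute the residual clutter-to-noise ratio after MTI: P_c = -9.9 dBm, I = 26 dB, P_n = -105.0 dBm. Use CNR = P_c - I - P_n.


CNR = -9.9 - 26 - (-105.0) = 69.1 dB

69.1 dB


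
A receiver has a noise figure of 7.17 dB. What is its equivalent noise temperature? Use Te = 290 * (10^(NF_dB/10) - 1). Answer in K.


NF_lin = 10^(7.17/10) = 5.211947
Te = 290 * (5.211947 - 1) = 1221.5 K

1221.5 K


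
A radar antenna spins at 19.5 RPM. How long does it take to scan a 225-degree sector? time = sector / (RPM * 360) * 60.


t = 225 / (19.5 * 360) * 60 = 1.92 s

1.92 s


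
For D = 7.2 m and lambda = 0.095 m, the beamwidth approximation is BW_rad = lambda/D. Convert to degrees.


BW_rad = 0.095 / 7.2 = 0.013194
BW_deg = 0.76 degrees

0.76 degrees


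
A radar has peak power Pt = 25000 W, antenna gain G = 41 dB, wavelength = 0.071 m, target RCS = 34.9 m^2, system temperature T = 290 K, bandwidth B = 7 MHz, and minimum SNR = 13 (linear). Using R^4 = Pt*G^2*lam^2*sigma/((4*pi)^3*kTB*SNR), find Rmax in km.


G_lin = 10^(41/10) = 12589.254118
R^4 = 25000 * 12589.254118^2 * 0.071^2 * 34.9 / ((4*pi)^3 * 1.38e-23 * 290 * 7000000.0 * 13)
R^4 = 9.64571e20 m^4
R_max = (9.64571e20)^(1/4) = 176231.5 m = 176.2 km

176.2 km


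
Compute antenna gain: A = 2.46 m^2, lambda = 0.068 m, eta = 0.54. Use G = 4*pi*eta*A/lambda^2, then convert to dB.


G_linear = 4*pi*0.54*2.46/0.068^2 = 3610.11
G_dB = 10*log10(3610.11) = 35.6 dB

35.6 dB


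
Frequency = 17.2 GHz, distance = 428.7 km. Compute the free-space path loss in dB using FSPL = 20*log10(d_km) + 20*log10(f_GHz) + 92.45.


20*log10(428.7) = 52.64
20*log10(17.2) = 24.71
FSPL = 169.8 dB

169.8 dB


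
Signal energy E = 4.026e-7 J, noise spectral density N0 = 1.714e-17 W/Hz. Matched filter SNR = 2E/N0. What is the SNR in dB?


SNR_lin = 2 * 4.026e-7 / 1.714e-17 = 4.698e10
SNR_dB = 10*log10(4.698e10) = 106.7 dB

106.7 dB


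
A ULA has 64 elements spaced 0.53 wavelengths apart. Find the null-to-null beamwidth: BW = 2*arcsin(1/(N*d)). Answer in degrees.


1/(N*d) = 1/(64*0.53) = 0.029481
BW = 2*arcsin(0.029481) = 3.4 degrees

3.4 degrees


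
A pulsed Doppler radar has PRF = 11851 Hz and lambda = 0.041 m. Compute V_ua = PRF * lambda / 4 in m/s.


V_ua = 11851 * 0.041 / 4 = 121.5 m/s

121.5 m/s


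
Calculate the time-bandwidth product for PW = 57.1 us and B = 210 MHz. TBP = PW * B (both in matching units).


TBP = 57.1 * 210 = 11991.0

11991.0


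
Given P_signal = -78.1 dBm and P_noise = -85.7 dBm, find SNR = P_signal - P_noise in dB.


SNR = -78.1 - (-85.7) = 7.6 dB

7.6 dB


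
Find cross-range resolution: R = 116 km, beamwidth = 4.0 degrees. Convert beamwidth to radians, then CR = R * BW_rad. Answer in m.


BW_rad = 0.06981317
CR = 116000 * 0.06981317 = 8098.3 m

8098.3 m


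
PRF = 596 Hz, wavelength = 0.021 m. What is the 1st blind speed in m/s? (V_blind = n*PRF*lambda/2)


V_blind = 1 * 596 * 0.021 / 2 = 6.3 m/s

6.3 m/s


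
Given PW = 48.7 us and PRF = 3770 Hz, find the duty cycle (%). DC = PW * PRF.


DC = 48.7e-6 * 3770 * 100 = 18.36%

18.36%


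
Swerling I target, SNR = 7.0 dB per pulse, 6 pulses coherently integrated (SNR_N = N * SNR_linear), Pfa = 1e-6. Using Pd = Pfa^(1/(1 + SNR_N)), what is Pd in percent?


SNR_lin = 10^(7.0/10) = 5.01187
SNR_N = 6 * 5.01187 = 30.07122
1/(1 + SNR_N) = 1/31.07122 = 0.0321841
Pd = (1e-6)^0.0321841 = 0.64106
Pd = 64.1%

64.1%


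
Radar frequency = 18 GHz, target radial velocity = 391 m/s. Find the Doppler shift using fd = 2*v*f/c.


fd = 2 * 391 * 18000000000.0 / 3e8 = 46920.0 Hz

46920.0 Hz


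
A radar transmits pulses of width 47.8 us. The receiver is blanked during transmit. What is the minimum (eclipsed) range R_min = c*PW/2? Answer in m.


R_min = 3e8 * 47.8e-6 / 2 = 7170.0 m

7170.0 m


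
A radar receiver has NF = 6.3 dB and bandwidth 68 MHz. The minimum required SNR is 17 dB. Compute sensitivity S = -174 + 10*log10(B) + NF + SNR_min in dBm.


10*log10(68000000.0) = 78.33
S = -174 + 78.33 + 6.3 + 17 = -72.4 dBm

-72.4 dBm


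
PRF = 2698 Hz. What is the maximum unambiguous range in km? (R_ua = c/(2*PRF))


R_ua = 3e8 / (2 * 2698) = 55596.7 m = 55.6 km

55.6 km


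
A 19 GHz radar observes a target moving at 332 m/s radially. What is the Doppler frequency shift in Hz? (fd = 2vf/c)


fd = 2 * 332 * 19000000000.0 / 3e8 = 42053.3 Hz

42053.3 Hz


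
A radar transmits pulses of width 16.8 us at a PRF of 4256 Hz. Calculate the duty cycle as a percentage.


DC = 16.8e-6 * 4256 * 100 = 7.15%

7.15%


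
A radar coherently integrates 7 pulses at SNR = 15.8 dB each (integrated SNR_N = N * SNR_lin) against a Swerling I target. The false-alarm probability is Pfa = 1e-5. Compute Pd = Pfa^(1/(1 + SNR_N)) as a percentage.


SNR_lin = 10^(15.8/10) = 38.01894
SNR_N = 7 * 38.01894 = 266.13258
1/(1 + SNR_N) = 1/267.13258 = 0.0037435
Pd = (1e-5)^0.0037435 = 0.95782
Pd = 95.8%

95.8%


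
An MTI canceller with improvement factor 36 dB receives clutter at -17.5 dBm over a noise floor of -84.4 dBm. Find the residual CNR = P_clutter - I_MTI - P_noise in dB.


CNR = -17.5 - 36 - (-84.4) = 30.9 dB

30.9 dB


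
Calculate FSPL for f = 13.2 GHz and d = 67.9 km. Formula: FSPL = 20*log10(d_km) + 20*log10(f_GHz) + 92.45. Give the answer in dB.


20*log10(67.9) = 36.64
20*log10(13.2) = 22.41
FSPL = 151.5 dB

151.5 dB


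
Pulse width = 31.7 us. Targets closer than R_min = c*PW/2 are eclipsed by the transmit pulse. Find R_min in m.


R_min = 3e8 * 31.7e-6 / 2 = 4755.0 m

4755.0 m


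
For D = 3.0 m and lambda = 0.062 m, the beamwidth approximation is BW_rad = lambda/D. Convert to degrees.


BW_rad = 0.062 / 3.0 = 0.020667
BW_deg = 1.18 degrees

1.18 degrees


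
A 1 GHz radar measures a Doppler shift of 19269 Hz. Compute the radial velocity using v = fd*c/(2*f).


v = 19269 * 3e8 / (2 * 1000000000.0) = 2890.4 m/s

2890.4 m/s


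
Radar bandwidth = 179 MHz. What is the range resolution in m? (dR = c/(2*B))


dR = 3e8 / (2 * 179000000.0) = 0.84 m

0.84 m


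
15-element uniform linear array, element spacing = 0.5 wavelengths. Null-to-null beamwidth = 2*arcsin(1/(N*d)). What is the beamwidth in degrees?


1/(N*d) = 1/(15*0.5) = 0.133333
BW = 2*arcsin(0.133333) = 15.3 degrees

15.3 degrees


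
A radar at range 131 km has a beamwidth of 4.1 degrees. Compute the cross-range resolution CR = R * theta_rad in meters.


BW_rad = 0.071558499
CR = 131000 * 0.071558499 = 9374.2 m

9374.2 m


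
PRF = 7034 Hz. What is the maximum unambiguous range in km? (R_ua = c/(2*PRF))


R_ua = 3e8 / (2 * 7034) = 21325.0 m = 21.3 km

21.3 km


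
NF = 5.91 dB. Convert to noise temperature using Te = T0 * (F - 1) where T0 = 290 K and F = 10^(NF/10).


NF_lin = 10^(5.91/10) = 3.89942
Te = 290 * (3.89942 - 1) = 840.8 K

840.8 K


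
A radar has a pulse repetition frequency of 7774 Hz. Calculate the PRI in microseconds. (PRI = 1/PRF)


PRI = 1/7774 = 0.0001286339 s = 128.6 us

128.6 us


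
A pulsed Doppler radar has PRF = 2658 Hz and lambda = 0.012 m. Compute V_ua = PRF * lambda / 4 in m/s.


V_ua = 2658 * 0.012 / 4 = 8.0 m/s

8.0 m/s


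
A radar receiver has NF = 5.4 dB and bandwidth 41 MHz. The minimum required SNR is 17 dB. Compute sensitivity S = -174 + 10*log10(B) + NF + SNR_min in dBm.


10*log10(41000000.0) = 76.13
S = -174 + 76.13 + 5.4 + 17 = -75.5 dBm

-75.5 dBm


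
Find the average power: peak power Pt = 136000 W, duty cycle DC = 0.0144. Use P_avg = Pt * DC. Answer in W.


P_avg = 136000 * 0.0144 = 1958.4 W

1958.4 W


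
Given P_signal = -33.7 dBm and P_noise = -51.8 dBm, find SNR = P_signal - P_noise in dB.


SNR = -33.7 - (-51.8) = 18.1 dB

18.1 dB


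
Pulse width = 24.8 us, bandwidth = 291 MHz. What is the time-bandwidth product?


TBP = 24.8 * 291 = 7216.8

7216.8


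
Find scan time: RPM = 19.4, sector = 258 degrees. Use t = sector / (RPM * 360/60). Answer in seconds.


t = 258 / (19.4 * 360) * 60 = 2.22 s

2.22 s


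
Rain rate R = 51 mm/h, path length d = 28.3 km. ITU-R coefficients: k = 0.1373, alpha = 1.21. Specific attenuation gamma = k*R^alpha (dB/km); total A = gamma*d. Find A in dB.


gamma = 0.1373 * 51^1.21 = 15.989337 dB/km
A = 15.989337 * 28.3 = 452.5 dB

452.5 dB


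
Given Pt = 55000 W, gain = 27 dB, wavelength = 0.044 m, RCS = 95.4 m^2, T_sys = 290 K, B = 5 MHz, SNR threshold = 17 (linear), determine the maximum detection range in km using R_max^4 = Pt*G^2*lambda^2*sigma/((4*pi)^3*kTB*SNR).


G_lin = 10^(27/10) = 501.187234
R^4 = 55000 * 501.187234^2 * 0.044^2 * 95.4 / ((4*pi)^3 * 1.38e-23 * 290 * 5000000.0 * 17)
R^4 = 3.77999e18 m^4
R_max = (3.77999e18)^(1/4) = 44093.3 m = 44.1 km

44.1 km


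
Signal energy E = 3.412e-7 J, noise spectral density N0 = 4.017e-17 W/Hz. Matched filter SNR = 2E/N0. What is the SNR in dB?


SNR_lin = 2 * 3.412e-7 / 4.017e-17 = 1.699e10
SNR_dB = 10*log10(1.699e10) = 102.3 dB

102.3 dB


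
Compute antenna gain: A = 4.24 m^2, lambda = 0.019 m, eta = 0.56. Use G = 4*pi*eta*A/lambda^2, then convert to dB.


G_linear = 4*pi*0.56*4.24/0.019^2 = 82652.6
G_dB = 10*log10(82652.6) = 49.2 dB

49.2 dB


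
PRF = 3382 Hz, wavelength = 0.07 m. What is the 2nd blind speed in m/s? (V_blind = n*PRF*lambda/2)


V_blind = 2 * 3382 * 0.07 / 2 = 236.7 m/s

236.7 m/s


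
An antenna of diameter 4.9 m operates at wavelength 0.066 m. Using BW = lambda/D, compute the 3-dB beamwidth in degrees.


BW_rad = 0.066 / 4.9 = 0.013469
BW_deg = 0.77 degrees

0.77 degrees


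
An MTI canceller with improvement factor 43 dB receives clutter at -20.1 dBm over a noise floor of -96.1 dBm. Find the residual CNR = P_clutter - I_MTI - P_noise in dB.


CNR = -20.1 - 43 - (-96.1) = 33.0 dB

33.0 dB


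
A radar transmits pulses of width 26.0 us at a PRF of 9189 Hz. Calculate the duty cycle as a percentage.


DC = 26.0e-6 * 9189 * 100 = 23.89%

23.89%


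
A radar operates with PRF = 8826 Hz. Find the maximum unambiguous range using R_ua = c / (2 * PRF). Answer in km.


R_ua = 3e8 / (2 * 8826) = 16995.2 m = 17.0 km

17.0 km


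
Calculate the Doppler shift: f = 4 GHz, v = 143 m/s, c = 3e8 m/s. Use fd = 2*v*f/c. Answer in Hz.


fd = 2 * 143 * 4000000000.0 / 3e8 = 3813.3 Hz

3813.3 Hz


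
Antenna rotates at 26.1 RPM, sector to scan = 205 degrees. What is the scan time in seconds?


t = 205 / (26.1 * 360) * 60 = 1.31 s

1.31 s


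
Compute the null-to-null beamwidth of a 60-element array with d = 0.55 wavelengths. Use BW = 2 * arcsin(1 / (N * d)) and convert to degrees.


1/(N*d) = 1/(60*0.55) = 0.030303
BW = 2*arcsin(0.030303) = 3.5 degrees

3.5 degrees


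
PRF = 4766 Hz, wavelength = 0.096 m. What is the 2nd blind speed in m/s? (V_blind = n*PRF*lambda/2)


V_blind = 2 * 4766 * 0.096 / 2 = 457.5 m/s

457.5 m/s


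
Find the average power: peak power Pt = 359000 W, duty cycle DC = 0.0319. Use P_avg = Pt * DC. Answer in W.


P_avg = 359000 * 0.0319 = 11452.1 W

11452.1 W


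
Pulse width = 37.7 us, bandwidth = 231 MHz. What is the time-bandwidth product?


TBP = 37.7 * 231 = 8708.7

8708.7


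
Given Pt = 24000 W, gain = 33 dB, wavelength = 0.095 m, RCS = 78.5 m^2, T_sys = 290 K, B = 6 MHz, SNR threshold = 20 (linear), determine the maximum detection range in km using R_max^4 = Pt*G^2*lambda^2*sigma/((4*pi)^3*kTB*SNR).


G_lin = 10^(33/10) = 1995.262315
R^4 = 24000 * 1995.262315^2 * 0.095^2 * 78.5 / ((4*pi)^3 * 1.38e-23 * 290 * 6000000.0 * 20)
R^4 = 7.10297e19 m^4
R_max = (7.10297e19)^(1/4) = 91803.7 m = 91.8 km

91.8 km


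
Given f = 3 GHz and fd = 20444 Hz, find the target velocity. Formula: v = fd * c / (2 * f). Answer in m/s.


v = 20444 * 3e8 / (2 * 3000000000.0) = 1022.2 m/s

1022.2 m/s


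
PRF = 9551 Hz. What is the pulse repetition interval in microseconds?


PRI = 1/9551 = 0.0001047011 s = 104.7 us

104.7 us


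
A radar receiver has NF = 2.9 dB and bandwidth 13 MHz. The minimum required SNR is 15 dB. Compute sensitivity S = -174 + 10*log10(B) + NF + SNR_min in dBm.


10*log10(13000000.0) = 71.14
S = -174 + 71.14 + 2.9 + 15 = -85.0 dBm

-85.0 dBm


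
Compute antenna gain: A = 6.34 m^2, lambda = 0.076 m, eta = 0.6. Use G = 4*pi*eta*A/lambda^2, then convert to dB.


G_linear = 4*pi*0.6*6.34/0.076^2 = 8276.05
G_dB = 10*log10(8276.05) = 39.2 dB

39.2 dB


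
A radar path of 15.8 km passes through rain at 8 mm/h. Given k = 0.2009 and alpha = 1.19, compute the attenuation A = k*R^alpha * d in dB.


gamma = 0.2009 * 8^1.19 = 2.385926 dB/km
A = 2.385926 * 15.8 = 37.7 dB

37.7 dB


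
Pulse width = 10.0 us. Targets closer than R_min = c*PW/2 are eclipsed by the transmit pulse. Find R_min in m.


R_min = 3e8 * 10.0e-6 / 2 = 1500.0 m

1500.0 m


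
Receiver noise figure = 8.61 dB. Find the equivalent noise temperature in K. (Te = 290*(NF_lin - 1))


NF_lin = 10^(8.61/10) = 7.26106
Te = 290 * (7.26106 - 1) = 1815.7 K

1815.7 K


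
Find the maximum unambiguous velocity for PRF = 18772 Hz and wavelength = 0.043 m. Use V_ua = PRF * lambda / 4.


V_ua = 18772 * 0.043 / 4 = 201.8 m/s

201.8 m/s


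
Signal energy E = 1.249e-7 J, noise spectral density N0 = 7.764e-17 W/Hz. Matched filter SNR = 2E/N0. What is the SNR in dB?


SNR_lin = 2 * 1.249e-7 / 7.764e-17 = 3.217e9
SNR_dB = 10*log10(3.217e9) = 95.1 dB

95.1 dB


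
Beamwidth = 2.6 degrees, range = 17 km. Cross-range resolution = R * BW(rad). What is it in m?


BW_rad = 0.045378561
CR = 17000 * 0.045378561 = 771.4 m

771.4 m


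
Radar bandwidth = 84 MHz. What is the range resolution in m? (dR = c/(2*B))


dR = 3e8 / (2 * 84000000.0) = 1.79 m

1.79 m


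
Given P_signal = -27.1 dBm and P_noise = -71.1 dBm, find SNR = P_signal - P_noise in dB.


SNR = -27.1 - (-71.1) = 44.0 dB

44.0 dB


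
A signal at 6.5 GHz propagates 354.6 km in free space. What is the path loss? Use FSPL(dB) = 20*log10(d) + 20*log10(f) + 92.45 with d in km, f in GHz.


20*log10(354.6) = 50.99
20*log10(6.5) = 16.26
FSPL = 159.7 dB

159.7 dB


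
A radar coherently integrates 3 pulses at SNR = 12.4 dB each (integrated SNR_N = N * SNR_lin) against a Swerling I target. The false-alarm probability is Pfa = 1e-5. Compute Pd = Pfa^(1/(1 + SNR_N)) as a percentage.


SNR_lin = 10^(12.4/10) = 17.37801
SNR_N = 3 * 17.37801 = 52.13403
1/(1 + SNR_N) = 1/53.13403 = 0.0188203
Pd = (1e-5)^0.0188203 = 0.80519
Pd = 80.5%

80.5%


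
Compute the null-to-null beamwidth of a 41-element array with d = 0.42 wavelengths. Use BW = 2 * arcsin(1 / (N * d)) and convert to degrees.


1/(N*d) = 1/(41*0.42) = 0.058072
BW = 2*arcsin(0.058072) = 6.7 degrees

6.7 degrees


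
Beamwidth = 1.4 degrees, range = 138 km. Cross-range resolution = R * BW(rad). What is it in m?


BW_rad = 0.02443461
CR = 138000 * 0.02443461 = 3372.0 m

3372.0 m


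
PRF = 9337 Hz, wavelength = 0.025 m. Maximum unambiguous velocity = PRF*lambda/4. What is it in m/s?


V_ua = 9337 * 0.025 / 4 = 58.4 m/s

58.4 m/s


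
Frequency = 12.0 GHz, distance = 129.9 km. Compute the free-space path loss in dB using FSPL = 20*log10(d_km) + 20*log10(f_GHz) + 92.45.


20*log10(129.9) = 42.27
20*log10(12.0) = 21.58
FSPL = 156.3 dB

156.3 dB


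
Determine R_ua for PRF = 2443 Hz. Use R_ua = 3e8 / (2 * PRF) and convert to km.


R_ua = 3e8 / (2 * 2443) = 61399.9 m = 61.4 km

61.4 km


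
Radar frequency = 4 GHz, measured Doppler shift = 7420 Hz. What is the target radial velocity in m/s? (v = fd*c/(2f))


v = 7420 * 3e8 / (2 * 4000000000.0) = 278.3 m/s

278.3 m/s


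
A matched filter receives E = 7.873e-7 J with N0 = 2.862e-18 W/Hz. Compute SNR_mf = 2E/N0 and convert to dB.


SNR_lin = 2 * 7.873e-7 / 2.862e-18 = 5.502e11
SNR_dB = 10*log10(5.502e11) = 117.4 dB

117.4 dB


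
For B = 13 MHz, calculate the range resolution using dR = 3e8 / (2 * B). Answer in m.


dR = 3e8 / (2 * 13000000.0) = 11.54 m

11.54 m


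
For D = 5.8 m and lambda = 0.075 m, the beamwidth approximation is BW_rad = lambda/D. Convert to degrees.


BW_rad = 0.075 / 5.8 = 0.012931
BW_deg = 0.74 degrees

0.74 degrees


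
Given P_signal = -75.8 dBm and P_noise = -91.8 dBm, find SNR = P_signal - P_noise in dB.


SNR = -75.8 - (-91.8) = 16.0 dB

16.0 dB


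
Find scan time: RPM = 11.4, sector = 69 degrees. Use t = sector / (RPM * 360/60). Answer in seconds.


t = 69 / (11.4 * 360) * 60 = 1.01 s

1.01 s


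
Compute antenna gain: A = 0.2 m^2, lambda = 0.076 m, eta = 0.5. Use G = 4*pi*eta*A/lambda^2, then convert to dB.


G_linear = 4*pi*0.5*0.2/0.076^2 = 217.56
G_dB = 10*log10(217.56) = 23.4 dB

23.4 dB


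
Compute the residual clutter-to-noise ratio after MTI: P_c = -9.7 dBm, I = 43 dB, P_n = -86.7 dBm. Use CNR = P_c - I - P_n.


CNR = -9.7 - 43 - (-86.7) = 34.0 dB

34.0 dB


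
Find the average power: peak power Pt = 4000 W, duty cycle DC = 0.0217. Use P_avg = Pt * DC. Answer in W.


P_avg = 4000 * 0.0217 = 86.8 W

86.8 W


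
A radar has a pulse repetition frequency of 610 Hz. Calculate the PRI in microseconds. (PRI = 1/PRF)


PRI = 1/610 = 0.0016393443 s = 1639.3 us

1639.3 us


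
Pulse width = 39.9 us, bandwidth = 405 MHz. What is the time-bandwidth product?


TBP = 39.9 * 405 = 16159.5

16159.5


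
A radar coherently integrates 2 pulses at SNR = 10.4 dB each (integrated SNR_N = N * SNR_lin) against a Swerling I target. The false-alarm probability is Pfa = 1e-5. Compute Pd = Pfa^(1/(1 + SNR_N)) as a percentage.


SNR_lin = 10^(10.4/10) = 10.96478
SNR_N = 2 * 10.96478 = 21.92956
1/(1 + SNR_N) = 1/22.92956 = 0.0436118
Pd = (1e-5)^0.0436118 = 0.60526
Pd = 60.5%

60.5%


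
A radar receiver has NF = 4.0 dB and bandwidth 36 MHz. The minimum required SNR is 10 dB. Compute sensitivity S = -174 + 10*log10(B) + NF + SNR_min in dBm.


10*log10(36000000.0) = 75.56
S = -174 + 75.56 + 4.0 + 10 = -84.4 dBm

-84.4 dBm


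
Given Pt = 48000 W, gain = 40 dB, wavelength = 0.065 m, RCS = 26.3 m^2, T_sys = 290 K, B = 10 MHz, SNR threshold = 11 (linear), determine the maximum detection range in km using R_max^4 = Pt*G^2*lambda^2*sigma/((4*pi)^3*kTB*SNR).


G_lin = 10^(40/10) = 10000.0
R^4 = 48000 * 10000.0^2 * 0.065^2 * 26.3 / ((4*pi)^3 * 1.38e-23 * 290 * 10000000.0 * 11)
R^4 = 6.10554e20 m^4
R_max = (6.10554e20)^(1/4) = 157192.2 m = 157.2 km

157.2 km


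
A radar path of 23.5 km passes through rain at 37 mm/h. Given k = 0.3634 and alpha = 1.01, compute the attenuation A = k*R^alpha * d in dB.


gamma = 0.3634 * 37^1.01 = 13.940189 dB/km
A = 13.940189 * 23.5 = 327.59 dB

327.59 dB


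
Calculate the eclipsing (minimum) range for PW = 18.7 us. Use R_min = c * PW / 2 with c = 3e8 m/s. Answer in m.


R_min = 3e8 * 18.7e-6 / 2 = 2805.0 m

2805.0 m


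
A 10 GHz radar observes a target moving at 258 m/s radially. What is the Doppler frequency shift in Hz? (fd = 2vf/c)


fd = 2 * 258 * 10000000000.0 / 3e8 = 17200.0 Hz

17200.0 Hz


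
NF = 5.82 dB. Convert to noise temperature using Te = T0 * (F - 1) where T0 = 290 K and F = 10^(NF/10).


NF_lin = 10^(5.82/10) = 3.819443
Te = 290 * (3.819443 - 1) = 817.6 K

817.6 K
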